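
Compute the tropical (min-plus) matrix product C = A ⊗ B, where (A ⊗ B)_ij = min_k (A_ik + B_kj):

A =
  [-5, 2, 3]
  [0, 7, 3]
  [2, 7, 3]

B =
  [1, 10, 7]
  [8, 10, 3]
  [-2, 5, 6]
A ⊗ B =
  [-4, 5, 2]
  [1, 8, 7]
  [1, 8, 9]

Apply the min-plus product entry-by-entry:
  C[0][0] = min over k of (A[0][0] + B[0][0] = -5 + 1 = -4, A[0][1] + B[1][0] = 2 + 8 = 10, A[0][2] + B[2][0] = 3 + -2 = 1) = -4 (attained at k = 0)
  C[0][1] = min over k of (A[0][0] + B[0][1] = -5 + 10 = 5, A[0][1] + B[1][1] = 2 + 10 = 12, A[0][2] + B[2][1] = 3 + 5 = 8) = 5 (attained at k = 0)
  C[0][2] = min over k of (A[0][0] + B[0][2] = -5 + 7 = 2, A[0][1] + B[1][2] = 2 + 3 = 5, A[0][2] + B[2][2] = 3 + 6 = 9) = 2 (attained at k = 0)
  C[1][0] = min over k of (A[1][0] + B[0][0] = 0 + 1 = 1, A[1][1] + B[1][0] = 7 + 8 = 15, A[1][2] + B[2][0] = 3 + -2 = 1) = 1 (attained at k = 0)
  C[1][1] = min over k of (A[1][0] + B[0][1] = 0 + 10 = 10, A[1][1] + B[1][1] = 7 + 10 = 17, A[1][2] + B[2][1] = 3 + 5 = 8) = 8 (attained at k = 2)
  C[1][2] = min over k of (A[1][0] + B[0][2] = 0 + 7 = 7, A[1][1] + B[1][2] = 7 + 3 = 10, A[1][2] + B[2][2] = 3 + 6 = 9) = 7 (attained at k = 0)
  C[2][0] = min over k of (A[2][0] + B[0][0] = 2 + 1 = 3, A[2][1] + B[1][0] = 7 + 8 = 15, A[2][2] + B[2][0] = 3 + -2 = 1) = 1 (attained at k = 2)
  C[2][1] = min over k of (A[2][0] + B[0][1] = 2 + 10 = 12, A[2][1] + B[1][1] = 7 + 10 = 17, A[2][2] + B[2][1] = 3 + 5 = 8) = 8 (attained at k = 2)
  C[2][2] = min over k of (A[2][0] + B[0][2] = 2 + 7 = 9, A[2][1] + B[1][2] = 7 + 3 = 10, A[2][2] + B[2][2] = 3 + 6 = 9) = 9 (attained at k = 0)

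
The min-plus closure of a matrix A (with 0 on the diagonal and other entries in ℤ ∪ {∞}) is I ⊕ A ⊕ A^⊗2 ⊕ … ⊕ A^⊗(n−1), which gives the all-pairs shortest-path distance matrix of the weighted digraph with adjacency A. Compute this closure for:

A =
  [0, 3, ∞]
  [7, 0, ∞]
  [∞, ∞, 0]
Closure =
  [0, 3, ∞]
  [7, 0, ∞]
  [∞, ∞, 0]

This is the Floyd-Warshall all-pairs shortest-path computation. For each intermediate vertex k = 0, 1, …, 2, update dist[i][j] ← min(dist[i][j], dist[i][k] + dist[k][j]). The final matrix gives, for each (i, j), the minimum total weight of any directed path from i to j (possibly empty when i = j).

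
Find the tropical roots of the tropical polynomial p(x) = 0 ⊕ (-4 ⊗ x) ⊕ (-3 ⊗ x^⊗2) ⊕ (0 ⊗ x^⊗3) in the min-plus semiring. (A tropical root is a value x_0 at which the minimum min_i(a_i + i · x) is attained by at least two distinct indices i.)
Roots: {-3, -1, 4}

Each tropical root is a break point of the lower envelope of the lines y = a_i + i · x (there are 4 lines, with slopes 0, 1, ..., 3). Only the lines that attain the minimum somewhere contribute to roots; other lines are dominated. Here the surviving (envelope) indices are i = 3, i = 2, i = 1, i = 0.
Intersections between consecutive envelope lines give the roots: for adjacent envelope indices i < j the intersection is x = (a_i − a_j) / (j − i). Reading off the sorted break points: {-3, -1, 4}.
Verification: at each break x_0, at least two indices attain the minimum of min_i(a_i + i · x_0).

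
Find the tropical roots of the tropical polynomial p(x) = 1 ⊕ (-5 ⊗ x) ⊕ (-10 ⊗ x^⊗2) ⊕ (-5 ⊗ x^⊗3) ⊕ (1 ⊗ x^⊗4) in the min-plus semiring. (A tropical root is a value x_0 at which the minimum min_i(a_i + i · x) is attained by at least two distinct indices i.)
Roots: {-6, -5, 5, 6}

Each tropical root is a break point of the lower envelope of the lines y = a_i + i · x (there are 5 lines, with slopes 0, 1, ..., 4). Only the lines that attain the minimum somewhere contribute to roots; other lines are dominated. Here the surviving (envelope) indices are i = 4, i = 3, i = 2, i = 1, i = 0.
Intersections between consecutive envelope lines give the roots: for adjacent envelope indices i < j the intersection is x = (a_i − a_j) / (j − i). Reading off the sorted break points: {-6, -5, 5, 6}.
Verification: at each break x_0, at least two indices attain the minimum of min_i(a_i + i · x_0).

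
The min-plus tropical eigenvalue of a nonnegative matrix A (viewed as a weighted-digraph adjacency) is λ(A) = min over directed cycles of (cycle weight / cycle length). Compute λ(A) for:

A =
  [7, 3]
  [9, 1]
λ(A) = 1

Enumerate directed cycles and compute their means (weight / length). Sample:
  cycle 0 → 0: weight = 7, length = 1, mean = 7/1 ≈ 7.000
  cycle 1 → 1: weight = 1, length = 1, mean = 1/1 ≈ 1.000
  cycle 0 → 1 → 0: weight = 12, length = 2, mean = 12/2 ≈ 6.000
  cycle 1 → 0 → 1: weight = 12, length = 2, mean = 12/2 ≈ 6.000
Minimum mean = 1.000, attained e.g. along the cycle 1 → 1 with weight 1 and length 1. So λ(A) = 1/1 = 1.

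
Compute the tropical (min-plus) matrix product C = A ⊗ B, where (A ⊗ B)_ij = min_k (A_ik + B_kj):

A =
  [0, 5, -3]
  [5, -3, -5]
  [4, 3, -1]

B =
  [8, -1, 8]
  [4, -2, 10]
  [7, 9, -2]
A ⊗ B =
  [4, -1, -5]
  [1, -5, -7]
  [6, 1, -3]

Apply the min-plus product entry-by-entry:
  C[0][0] = min over k of (A[0][0] + B[0][0] = 0 + 8 = 8, A[0][1] + B[1][0] = 5 + 4 = 9, A[0][2] + B[2][0] = -3 + 7 = 4) = 4 (attained at k = 2)
  C[0][1] = min over k of (A[0][0] + B[0][1] = 0 + -1 = -1, A[0][1] + B[1][1] = 5 + -2 = 3, A[0][2] + B[2][1] = -3 + 9 = 6) = -1 (attained at k = 0)
  C[0][2] = min over k of (A[0][0] + B[0][2] = 0 + 8 = 8, A[0][1] + B[1][2] = 5 + 10 = 15, A[0][2] + B[2][2] = -3 + -2 = -5) = -5 (attained at k = 2)
  C[1][0] = min over k of (A[1][0] + B[0][0] = 5 + 8 = 13, A[1][1] + B[1][0] = -3 + 4 = 1, A[1][2] + B[2][0] = -5 + 7 = 2) = 1 (attained at k = 1)
  C[1][1] = min over k of (A[1][0] + B[0][1] = 5 + -1 = 4, A[1][1] + B[1][1] = -3 + -2 = -5, A[1][2] + B[2][1] = -5 + 9 = 4) = -5 (attained at k = 1)
  C[1][2] = min over k of (A[1][0] + B[0][2] = 5 + 8 = 13, A[1][1] + B[1][2] = -3 + 10 = 7, A[1][2] + B[2][2] = -5 + -2 = -7) = -7 (attained at k = 2)
  C[2][0] = min over k of (A[2][0] + B[0][0] = 4 + 8 = 12, A[2][1] + B[1][0] = 3 + 4 = 7, A[2][2] + B[2][0] = -1 + 7 = 6) = 6 (attained at k = 2)
  C[2][1] = min over k of (A[2][0] + B[0][1] = 4 + -1 = 3, A[2][1] + B[1][1] = 3 + -2 = 1, A[2][2] + B[2][1] = -1 + 9 = 8) = 1 (attained at k = 1)
  C[2][2] = min over k of (A[2][0] + B[0][2] = 4 + 8 = 12, A[2][1] + B[1][2] = 3 + 10 = 13, A[2][2] + B[2][2] = -1 + -2 = -3) = -3 (attained at k = 2)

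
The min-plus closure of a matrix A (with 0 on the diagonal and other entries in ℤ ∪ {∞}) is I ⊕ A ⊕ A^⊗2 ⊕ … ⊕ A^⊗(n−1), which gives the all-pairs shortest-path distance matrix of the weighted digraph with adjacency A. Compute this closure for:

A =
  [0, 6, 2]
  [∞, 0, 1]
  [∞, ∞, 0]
Closure =
  [0, 6, 2]
  [∞, 0, 1]
  [∞, ∞, 0]

This is the Floyd-Warshall all-pairs shortest-path computation. For each intermediate vertex k = 0, 1, …, 2, update dist[i][j] ← min(dist[i][j], dist[i][k] + dist[k][j]). The final matrix gives, for each (i, j), the minimum total weight of any directed path from i to j (possibly empty when i = j).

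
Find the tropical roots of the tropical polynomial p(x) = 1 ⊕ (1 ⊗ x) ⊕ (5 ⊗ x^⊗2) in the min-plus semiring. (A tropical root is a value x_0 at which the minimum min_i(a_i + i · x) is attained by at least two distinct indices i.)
Roots: {-4, 0}

Each tropical root is a break point of the lower envelope of the lines y = a_i + i · x (there are 3 lines, with slopes 0, 1, ..., 2). Only the lines that attain the minimum somewhere contribute to roots; other lines are dominated. Here the surviving (envelope) indices are i = 2, i = 1, i = 0.
Intersections between consecutive envelope lines give the roots: for adjacent envelope indices i < j the intersection is x = (a_i − a_j) / (j − i). Reading off the sorted break points: {-4, 0}.
Verification: at each break x_0, at least two indices attain the minimum of min_i(a_i + i · x_0).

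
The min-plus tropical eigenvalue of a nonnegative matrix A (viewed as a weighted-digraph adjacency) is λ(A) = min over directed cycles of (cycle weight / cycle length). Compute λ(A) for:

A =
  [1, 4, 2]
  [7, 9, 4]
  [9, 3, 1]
λ(A) = 1

Enumerate directed cycles and compute their means (weight / length). Sample:
  cycle 0 → 0: weight = 1, length = 1, mean = 1/1 ≈ 1.000
  cycle 1 → 1: weight = 9, length = 1, mean = 9/1 ≈ 9.000
  cycle 2 → 2: weight = 1, length = 1, mean = 1/1 ≈ 1.000
  cycle 0 → 1 → 0: weight = 11, length = 2, mean = 11/2 ≈ 5.500
  cycle 0 → 2 → 0: weight = 11, length = 2, mean = 11/2 ≈ 5.500
  cycle 1 → 0 → 1: weight = 11, length = 2, mean = 11/2 ≈ 5.500
Minimum mean = 1.000, attained e.g. along the cycle 0 → 0 with weight 1 and length 1. So λ(A) = 1/1 = 1.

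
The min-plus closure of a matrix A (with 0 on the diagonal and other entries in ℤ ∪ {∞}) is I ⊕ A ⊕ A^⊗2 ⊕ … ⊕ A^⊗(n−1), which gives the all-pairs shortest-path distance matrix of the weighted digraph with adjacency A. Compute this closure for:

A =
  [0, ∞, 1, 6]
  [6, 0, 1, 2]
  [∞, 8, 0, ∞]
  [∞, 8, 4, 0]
Closure =
  [0, 9, 1, 6]
  [6, 0, 1, 2]
  [14, 8, 0, 10]
  [14, 8, 4, 0]

This is the Floyd-Warshall all-pairs shortest-path computation. For each intermediate vertex k = 0, 1, …, 3, update dist[i][j] ← min(dist[i][j], dist[i][k] + dist[k][j]). The final matrix gives, for each (i, j), the minimum total weight of any directed path from i to j (possibly empty when i = j).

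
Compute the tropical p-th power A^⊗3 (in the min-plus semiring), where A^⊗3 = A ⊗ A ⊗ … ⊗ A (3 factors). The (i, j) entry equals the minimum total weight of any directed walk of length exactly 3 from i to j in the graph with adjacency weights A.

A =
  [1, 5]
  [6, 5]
A^⊗3 =
  [3, 7]
  [8, 12]

Each entry (A^⊗3)_ij equals the minimum over all length-3 walks i = v_0 → v_1 → … → v_3 = j of Σ_t A[v_t][v_{t+1}]. For example, for (i, j) = (0, 1) we minimise over 4 possible intermediate vertex sequences; the minimum is 7, attained along the walk 0 → 0 → 0 → 1.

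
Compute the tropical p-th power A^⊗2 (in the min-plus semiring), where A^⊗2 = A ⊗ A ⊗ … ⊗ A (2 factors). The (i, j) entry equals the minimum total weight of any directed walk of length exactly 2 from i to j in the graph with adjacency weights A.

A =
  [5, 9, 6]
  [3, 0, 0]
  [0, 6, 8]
A^⊗2 =
  [6, 9, 9]
  [0, 0, 0]
  [5, 6, 6]

Each entry (A^⊗2)_ij equals the minimum over all length-2 walks i = v_0 → v_1 → … → v_2 = j of Σ_t A[v_t][v_{t+1}]. For example, for (i, j) = (0, 2) we minimise over 3 possible intermediate vertex sequences; the minimum is 9, attained along the walk 0 → 1 → 2.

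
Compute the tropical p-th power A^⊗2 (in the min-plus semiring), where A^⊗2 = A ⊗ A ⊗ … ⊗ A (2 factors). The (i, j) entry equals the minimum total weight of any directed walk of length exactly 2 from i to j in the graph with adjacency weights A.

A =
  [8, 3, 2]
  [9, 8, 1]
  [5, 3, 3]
A^⊗2 =
  [7, 5, 4]
  [6, 4, 4]
  [8, 6, 4]

Each entry (A^⊗2)_ij equals the minimum over all length-2 walks i = v_0 → v_1 → … → v_2 = j of Σ_t A[v_t][v_{t+1}]. For example, for (i, j) = (0, 2) we minimise over 3 possible intermediate vertex sequences; the minimum is 4, attained along the walk 0 → 1 → 2.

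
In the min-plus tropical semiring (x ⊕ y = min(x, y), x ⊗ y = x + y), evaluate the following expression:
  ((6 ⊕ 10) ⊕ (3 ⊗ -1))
((6 ⊕ 10) ⊕ (3 ⊗ -1)) = 2

Expand innermost to outermost. Recall ⊕ takes the minimum of its arguments and ⊗ takes their sum. Working out the expression ((6 ⊕ 10) ⊕ (3 ⊗ -1)) gives 2.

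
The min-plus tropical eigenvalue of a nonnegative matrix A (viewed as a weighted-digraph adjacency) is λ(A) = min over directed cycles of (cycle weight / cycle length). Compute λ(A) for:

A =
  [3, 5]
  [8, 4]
λ(A) = 3

Enumerate directed cycles and compute their means (weight / length). Sample:
  cycle 0 → 0: weight = 3, length = 1, mean = 3/1 ≈ 3.000
  cycle 1 → 1: weight = 4, length = 1, mean = 4/1 ≈ 4.000
  cycle 0 → 1 → 0: weight = 13, length = 2, mean = 13/2 ≈ 6.500
  cycle 1 → 0 → 1: weight = 13, length = 2, mean = 13/2 ≈ 6.500
Minimum mean = 3.000, attained e.g. along the cycle 0 → 0 with weight 3 and length 1. So λ(A) = 3/1 = 3.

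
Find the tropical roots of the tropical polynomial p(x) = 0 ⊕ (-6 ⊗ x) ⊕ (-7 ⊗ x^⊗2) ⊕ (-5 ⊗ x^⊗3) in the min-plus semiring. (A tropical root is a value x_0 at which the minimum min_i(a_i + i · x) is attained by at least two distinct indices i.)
Roots: {-2, 1, 6}

Each tropical root is a break point of the lower envelope of the lines y = a_i + i · x (there are 4 lines, with slopes 0, 1, ..., 3). Only the lines that attain the minimum somewhere contribute to roots; other lines are dominated. Here the surviving (envelope) indices are i = 3, i = 2, i = 1, i = 0.
Intersections between consecutive envelope lines give the roots: for adjacent envelope indices i < j the intersection is x = (a_i − a_j) / (j − i). Reading off the sorted break points: {-2, 1, 6}.
Verification: at each break x_0, at least two indices attain the minimum of min_i(a_i + i · x_0).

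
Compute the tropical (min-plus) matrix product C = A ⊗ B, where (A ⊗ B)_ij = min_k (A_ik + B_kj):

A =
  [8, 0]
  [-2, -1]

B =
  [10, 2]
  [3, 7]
A ⊗ B =
  [3, 7]
  [2, 0]

Apply the min-plus product entry-by-entry:
  C[0][0] = min over k of (A[0][0] + B[0][0] = 8 + 10 = 18, A[0][1] + B[1][0] = 0 + 3 = 3) = 3 (attained at k = 1)
  C[0][1] = min over k of (A[0][0] + B[0][1] = 8 + 2 = 10, A[0][1] + B[1][1] = 0 + 7 = 7) = 7 (attained at k = 1)
  C[1][0] = min over k of (A[1][0] + B[0][0] = -2 + 10 = 8, A[1][1] + B[1][0] = -1 + 3 = 2) = 2 (attained at k = 1)
  C[1][1] = min over k of (A[1][0] + B[0][1] = -2 + 2 = 0, A[1][1] + B[1][1] = -1 + 7 = 6) = 0 (attained at k = 0)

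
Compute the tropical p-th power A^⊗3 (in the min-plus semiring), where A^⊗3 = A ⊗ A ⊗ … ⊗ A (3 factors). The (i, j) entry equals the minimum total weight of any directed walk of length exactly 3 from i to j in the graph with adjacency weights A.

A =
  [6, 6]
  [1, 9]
A^⊗3 =
  [13, 13]
  [8, 13]

Each entry (A^⊗3)_ij equals the minimum over all length-3 walks i = v_0 → v_1 → … → v_3 = j of Σ_t A[v_t][v_{t+1}]. For example, for (i, j) = (0, 1) we minimise over 4 possible intermediate vertex sequences; the minimum is 13, attained along the walk 0 → 1 → 0 → 1.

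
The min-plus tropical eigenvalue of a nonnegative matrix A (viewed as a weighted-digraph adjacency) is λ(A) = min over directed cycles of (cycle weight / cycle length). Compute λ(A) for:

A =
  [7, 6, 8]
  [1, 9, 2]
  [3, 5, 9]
λ(A) = 7/2

Enumerate directed cycles and compute their means (weight / length). Sample:
  cycle 0 → 0: weight = 7, length = 1, mean = 7/1 ≈ 7.000
  cycle 1 → 1: weight = 9, length = 1, mean = 9/1 ≈ 9.000
  cycle 2 → 2: weight = 9, length = 1, mean = 9/1 ≈ 9.000
  cycle 0 → 1 → 0: weight = 7, length = 2, mean = 7/2 ≈ 3.500
  cycle 0 → 2 → 0: weight = 11, length = 2, mean = 11/2 ≈ 5.500
  cycle 1 → 0 → 1: weight = 7, length = 2, mean = 7/2 ≈ 3.500
Minimum mean = 3.500, attained e.g. along the cycle 0 → 1 → 0 with weight 7 and length 2. So λ(A) = 7/2 = 7/2.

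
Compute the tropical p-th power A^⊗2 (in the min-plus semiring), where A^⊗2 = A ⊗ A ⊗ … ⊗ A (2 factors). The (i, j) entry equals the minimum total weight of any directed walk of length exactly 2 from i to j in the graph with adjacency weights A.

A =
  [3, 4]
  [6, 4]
A^⊗2 =
  [6, 7]
  [9, 8]

Each entry (A^⊗2)_ij equals the minimum over all length-2 walks i = v_0 → v_1 → … → v_2 = j of Σ_t A[v_t][v_{t+1}]. For example, for (i, j) = (0, 1) we minimise over 2 possible intermediate vertex sequences; the minimum is 7, attained along the walk 0 → 0 → 1.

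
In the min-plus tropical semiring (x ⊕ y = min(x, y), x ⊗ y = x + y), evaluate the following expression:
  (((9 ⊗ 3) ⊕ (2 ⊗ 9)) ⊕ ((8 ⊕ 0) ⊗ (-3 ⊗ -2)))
(((9 ⊗ 3) ⊕ (2 ⊗ 9)) ⊕ ((8 ⊕ 0) ⊗ (-3 ⊗ -2))) = -5

Expand innermost to outermost. Recall ⊕ takes the minimum of its arguments and ⊗ takes their sum. Working out the expression (((9 ⊗ 3) ⊕ (2 ⊗ 9)) ⊕ ((8 ⊕ 0) ⊗ (-3 ⊗ -2))) gives -5.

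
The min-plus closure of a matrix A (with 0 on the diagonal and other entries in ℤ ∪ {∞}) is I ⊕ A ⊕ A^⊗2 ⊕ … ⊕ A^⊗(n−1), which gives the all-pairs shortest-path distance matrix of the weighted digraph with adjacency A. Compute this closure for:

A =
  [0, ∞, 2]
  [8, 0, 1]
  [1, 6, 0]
Closure =
  [0, 8, 2]
  [2, 0, 1]
  [1, 6, 0]

This is the Floyd-Warshall all-pairs shortest-path computation. For each intermediate vertex k = 0, 1, …, 2, update dist[i][j] ← min(dist[i][j], dist[i][k] + dist[k][j]). The final matrix gives, for each (i, j), the minimum total weight of any directed path from i to j (possibly empty when i = j).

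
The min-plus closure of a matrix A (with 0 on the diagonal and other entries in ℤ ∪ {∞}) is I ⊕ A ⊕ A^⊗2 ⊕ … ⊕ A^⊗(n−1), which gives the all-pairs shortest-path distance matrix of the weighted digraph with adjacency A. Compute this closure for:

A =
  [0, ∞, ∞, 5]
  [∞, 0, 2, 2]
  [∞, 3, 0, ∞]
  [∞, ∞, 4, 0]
Closure =
  [0, 12, 9, 5]
  [∞, 0, 2, 2]
  [∞, 3, 0, 5]
  [∞, 7, 4, 0]

This is the Floyd-Warshall all-pairs shortest-path computation. For each intermediate vertex k = 0, 1, …, 3, update dist[i][j] ← min(dist[i][j], dist[i][k] + dist[k][j]). The final matrix gives, for each (i, j), the minimum total weight of any directed path from i to j (possibly empty when i = j).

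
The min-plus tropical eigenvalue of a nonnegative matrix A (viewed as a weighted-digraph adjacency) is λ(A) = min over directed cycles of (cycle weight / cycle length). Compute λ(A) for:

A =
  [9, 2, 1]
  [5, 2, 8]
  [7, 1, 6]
λ(A) = 2

Enumerate directed cycles and compute their means (weight / length). Sample:
  cycle 0 → 0: weight = 9, length = 1, mean = 9/1 ≈ 9.000
  cycle 1 → 1: weight = 2, length = 1, mean = 2/1 ≈ 2.000
  cycle 2 → 2: weight = 6, length = 1, mean = 6/1 ≈ 6.000
  cycle 0 → 1 → 0: weight = 7, length = 2, mean = 7/2 ≈ 3.500
  cycle 0 → 2 → 0: weight = 8, length = 2, mean = 8/2 ≈ 4.000
  cycle 1 → 0 → 1: weight = 7, length = 2, mean = 7/2 ≈ 3.500
Minimum mean = 2.000, attained e.g. along the cycle 1 → 1 with weight 2 and length 1. So λ(A) = 2/1 = 2.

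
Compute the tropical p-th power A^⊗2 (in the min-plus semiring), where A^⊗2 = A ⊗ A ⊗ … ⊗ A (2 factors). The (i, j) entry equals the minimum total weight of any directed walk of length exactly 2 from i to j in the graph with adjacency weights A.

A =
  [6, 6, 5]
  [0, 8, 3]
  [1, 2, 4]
A^⊗2 =
  [6, 7, 9]
  [4, 5, 5]
  [2, 6, 5]

Each entry (A^⊗2)_ij equals the minimum over all length-2 walks i = v_0 → v_1 → … → v_2 = j of Σ_t A[v_t][v_{t+1}]. For example, for (i, j) = (0, 2) we minimise over 3 possible intermediate vertex sequences; the minimum is 9, attained along the walk 0 → 1 → 2.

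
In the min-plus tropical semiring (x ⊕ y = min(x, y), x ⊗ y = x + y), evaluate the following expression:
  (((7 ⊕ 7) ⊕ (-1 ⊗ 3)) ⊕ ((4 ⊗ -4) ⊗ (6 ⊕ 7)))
(((7 ⊕ 7) ⊕ (-1 ⊗ 3)) ⊕ ((4 ⊗ -4) ⊗ (6 ⊕ 7))) = 2

Expand innermost to outermost. Recall ⊕ takes the minimum of its arguments and ⊗ takes their sum. Working out the expression (((7 ⊕ 7) ⊕ (-1 ⊗ 3)) ⊕ ((4 ⊗ -4) ⊗ (6 ⊕ 7))) gives 2.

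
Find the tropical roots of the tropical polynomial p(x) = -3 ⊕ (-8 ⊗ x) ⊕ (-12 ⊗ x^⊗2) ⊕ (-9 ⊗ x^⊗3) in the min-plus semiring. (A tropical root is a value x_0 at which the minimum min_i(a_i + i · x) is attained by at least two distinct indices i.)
Roots: {-3, 4, 5}

Each tropical root is a break point of the lower envelope of the lines y = a_i + i · x (there are 4 lines, with slopes 0, 1, ..., 3). Only the lines that attain the minimum somewhere contribute to roots; other lines are dominated. Here the surviving (envelope) indices are i = 3, i = 2, i = 1, i = 0.
Intersections between consecutive envelope lines give the roots: for adjacent envelope indices i < j the intersection is x = (a_i − a_j) / (j − i). Reading off the sorted break points: {-3, 4, 5}.
Verification: at each break x_0, at least two indices attain the minimum of min_i(a_i + i · x_0).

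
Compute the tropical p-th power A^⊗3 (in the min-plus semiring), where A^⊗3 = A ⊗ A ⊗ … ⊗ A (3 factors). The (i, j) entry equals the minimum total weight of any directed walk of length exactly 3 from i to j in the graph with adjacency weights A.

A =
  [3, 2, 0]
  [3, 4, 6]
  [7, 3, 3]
A^⊗3 =
  [6, 6, 5]
  [8, 6, 6]
  [9, 8, 6]

Each entry (A^⊗3)_ij equals the minimum over all length-3 walks i = v_0 → v_1 → … → v_3 = j of Σ_t A[v_t][v_{t+1}]. For example, for (i, j) = (0, 2) we minimise over 9 possible intermediate vertex sequences; the minimum is 5, attained along the walk 0 → 1 → 0 → 2.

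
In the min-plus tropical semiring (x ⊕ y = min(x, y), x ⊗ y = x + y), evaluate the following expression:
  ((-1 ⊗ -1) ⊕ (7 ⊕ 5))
((-1 ⊗ -1) ⊕ (7 ⊕ 5)) = -2

Expand innermost to outermost. Recall ⊕ takes the minimum of its arguments and ⊗ takes their sum. Working out the expression ((-1 ⊗ -1) ⊕ (7 ⊕ 5)) gives -2.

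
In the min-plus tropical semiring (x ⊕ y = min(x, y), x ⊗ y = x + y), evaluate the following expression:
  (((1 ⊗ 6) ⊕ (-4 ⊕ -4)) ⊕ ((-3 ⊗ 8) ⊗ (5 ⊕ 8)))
(((1 ⊗ 6) ⊕ (-4 ⊕ -4)) ⊕ ((-3 ⊗ 8) ⊗ (5 ⊕ 8))) = -4

Expand innermost to outermost. Recall ⊕ takes the minimum of its arguments and ⊗ takes their sum. Working out the expression (((1 ⊗ 6) ⊕ (-4 ⊕ -4)) ⊕ ((-3 ⊗ 8) ⊗ (5 ⊕ 8))) gives -4.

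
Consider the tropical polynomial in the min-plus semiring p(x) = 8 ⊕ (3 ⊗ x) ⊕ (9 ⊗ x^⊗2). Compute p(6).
p(6) = 8

A tropical monomial a ⊗ x^⊗i evaluates to a + i · x. Evaluating each term at x = 6:
  Term 0 contributes 8 + 0 · 6 = 8
  Term 1 contributes 3 + 1 · 6 = 9
  Term 2 contributes 9 + 2 · 6 = 21
p(6) = ⊕ of these = min[8, 9, 21] = 8.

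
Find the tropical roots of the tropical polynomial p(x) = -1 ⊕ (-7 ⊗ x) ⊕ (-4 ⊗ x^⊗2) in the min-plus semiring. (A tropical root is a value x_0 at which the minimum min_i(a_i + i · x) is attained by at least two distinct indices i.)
Roots: {-3, 6}

Each tropical root is a break point of the lower envelope of the lines y = a_i + i · x (there are 3 lines, with slopes 0, 1, ..., 2). Only the lines that attain the minimum somewhere contribute to roots; other lines are dominated. Here the surviving (envelope) indices are i = 2, i = 1, i = 0.
Intersections between consecutive envelope lines give the roots: for adjacent envelope indices i < j the intersection is x = (a_i − a_j) / (j − i). Reading off the sorted break points: {-3, 6}.
Verification: at each break x_0, at least two indices attain the minimum of min_i(a_i + i · x_0).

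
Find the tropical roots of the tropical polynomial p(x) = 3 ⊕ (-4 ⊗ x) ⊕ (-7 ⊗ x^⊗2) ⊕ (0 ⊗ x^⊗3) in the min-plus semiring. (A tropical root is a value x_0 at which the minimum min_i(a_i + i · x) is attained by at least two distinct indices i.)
Roots: {-7, 3, 7}

Each tropical root is a break point of the lower envelope of the lines y = a_i + i · x (there are 4 lines, with slopes 0, 1, ..., 3). Only the lines that attain the minimum somewhere contribute to roots; other lines are dominated. Here the surviving (envelope) indices are i = 3, i = 2, i = 1, i = 0.
Intersections between consecutive envelope lines give the roots: for adjacent envelope indices i < j the intersection is x = (a_i − a_j) / (j − i). Reading off the sorted break points: {-7, 3, 7}.
Verification: at each break x_0, at least two indices attain the minimum of min_i(a_i + i · x_0).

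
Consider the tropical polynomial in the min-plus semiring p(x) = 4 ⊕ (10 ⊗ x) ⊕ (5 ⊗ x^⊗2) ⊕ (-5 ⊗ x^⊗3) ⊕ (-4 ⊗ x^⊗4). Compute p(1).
p(1) = -2

A tropical monomial a ⊗ x^⊗i evaluates to a + i · x. Evaluating each term at x = 1:
  Term 0 contributes 4 + 0 · 1 = 4
  Term 1 contributes 10 + 1 · 1 = 11
  Term 2 contributes 5 + 2 · 1 = 7
  Term 3 contributes -5 + 3 · 1 = -2
  Term 4 contributes -4 + 4 · 1 = 0
p(1) = ⊕ of these = min[4, 11, 7, -2, 0] = -2.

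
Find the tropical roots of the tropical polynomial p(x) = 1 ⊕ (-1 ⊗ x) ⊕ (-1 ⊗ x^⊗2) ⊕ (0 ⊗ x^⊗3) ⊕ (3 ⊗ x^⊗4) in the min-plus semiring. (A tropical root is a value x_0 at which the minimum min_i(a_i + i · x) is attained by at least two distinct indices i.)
Roots: {-3, -1, 0, 2}

Each tropical root is a break point of the lower envelope of the lines y = a_i + i · x (there are 5 lines, with slopes 0, 1, ..., 4). Only the lines that attain the minimum somewhere contribute to roots; other lines are dominated. Here the surviving (envelope) indices are i = 4, i = 3, i = 2, i = 1, i = 0.
Intersections between consecutive envelope lines give the roots: for adjacent envelope indices i < j the intersection is x = (a_i − a_j) / (j − i). Reading off the sorted break points: {-3, -1, 0, 2}.
Verification: at each break x_0, at least two indices attain the minimum of min_i(a_i + i · x_0).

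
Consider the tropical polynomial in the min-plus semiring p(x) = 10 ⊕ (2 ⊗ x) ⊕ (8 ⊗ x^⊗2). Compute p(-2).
p(-2) = 0

A tropical monomial a ⊗ x^⊗i evaluates to a + i · x. Evaluating each term at x = -2:
  Term 0 contributes 10 + 0 · -2 = 10
  Term 1 contributes 2 + 1 · -2 = 0
  Term 2 contributes 8 + 2 · -2 = 4
p(-2) = ⊕ of these = min[10, 0, 4] = 0.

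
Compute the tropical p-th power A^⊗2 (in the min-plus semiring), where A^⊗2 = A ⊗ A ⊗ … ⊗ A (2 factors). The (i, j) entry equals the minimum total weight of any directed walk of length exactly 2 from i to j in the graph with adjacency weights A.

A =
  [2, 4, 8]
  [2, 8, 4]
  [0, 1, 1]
A^⊗2 =
  [4, 6, 8]
  [4, 5, 5]
  [1, 2, 2]

Each entry (A^⊗2)_ij equals the minimum over all length-2 walks i = v_0 → v_1 → … → v_2 = j of Σ_t A[v_t][v_{t+1}]. For example, for (i, j) = (0, 2) we minimise over 3 possible intermediate vertex sequences; the minimum is 8, attained along the walk 0 → 1 → 2.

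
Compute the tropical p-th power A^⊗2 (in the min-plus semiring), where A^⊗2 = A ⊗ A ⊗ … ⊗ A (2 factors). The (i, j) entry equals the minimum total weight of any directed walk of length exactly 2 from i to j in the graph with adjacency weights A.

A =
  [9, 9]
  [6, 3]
A^⊗2 =
  [15, 12]
  [9, 6]

Each entry (A^⊗2)_ij equals the minimum over all length-2 walks i = v_0 → v_1 → … → v_2 = j of Σ_t A[v_t][v_{t+1}]. For example, for (i, j) = (0, 1) we minimise over 2 possible intermediate vertex sequences; the minimum is 12, attained along the walk 0 → 1 → 1.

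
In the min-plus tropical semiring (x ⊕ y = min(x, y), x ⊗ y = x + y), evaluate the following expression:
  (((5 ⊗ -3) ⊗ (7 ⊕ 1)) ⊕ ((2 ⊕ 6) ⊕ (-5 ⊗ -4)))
(((5 ⊗ -3) ⊗ (7 ⊕ 1)) ⊕ ((2 ⊕ 6) ⊕ (-5 ⊗ -4))) = -9

Expand innermost to outermost. Recall ⊕ takes the minimum of its arguments and ⊗ takes their sum. Working out the expression (((5 ⊗ -3) ⊗ (7 ⊕ 1)) ⊕ ((2 ⊕ 6) ⊕ (-5 ⊗ -4))) gives -9.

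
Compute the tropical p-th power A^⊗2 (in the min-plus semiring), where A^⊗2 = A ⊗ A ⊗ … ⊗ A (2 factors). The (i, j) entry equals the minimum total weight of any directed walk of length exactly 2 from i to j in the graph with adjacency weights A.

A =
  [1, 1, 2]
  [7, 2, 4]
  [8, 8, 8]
A^⊗2 =
  [2, 2, 3]
  [8, 4, 6]
  [9, 9, 10]

Each entry (A^⊗2)_ij equals the minimum over all length-2 walks i = v_0 → v_1 → … → v_2 = j of Σ_t A[v_t][v_{t+1}]. For example, for (i, j) = (0, 2) we minimise over 3 possible intermediate vertex sequences; the minimum is 3, attained along the walk 0 → 0 → 2.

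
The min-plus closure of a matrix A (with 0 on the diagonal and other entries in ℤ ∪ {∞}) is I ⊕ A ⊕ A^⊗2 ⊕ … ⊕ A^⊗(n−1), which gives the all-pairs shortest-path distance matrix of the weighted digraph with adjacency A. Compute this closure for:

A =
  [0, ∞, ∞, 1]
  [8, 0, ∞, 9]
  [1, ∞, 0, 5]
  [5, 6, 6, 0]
Closure =
  [0, 7, 7, 1]
  [8, 0, 15, 9]
  [1, 8, 0, 2]
  [5, 6, 6, 0]

This is the Floyd-Warshall all-pairs shortest-path computation. For each intermediate vertex k = 0, 1, …, 3, update dist[i][j] ← min(dist[i][j], dist[i][k] + dist[k][j]). The final matrix gives, for each (i, j), the minimum total weight of any directed path from i to j (possibly empty when i = j).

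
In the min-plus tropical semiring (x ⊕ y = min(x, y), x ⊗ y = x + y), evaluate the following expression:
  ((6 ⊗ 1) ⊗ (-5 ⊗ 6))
((6 ⊗ 1) ⊗ (-5 ⊗ 6)) = 8

Expand innermost to outermost. Recall ⊕ takes the minimum of its arguments and ⊗ takes their sum. Working out the expression ((6 ⊗ 1) ⊗ (-5 ⊗ 6)) gives 8.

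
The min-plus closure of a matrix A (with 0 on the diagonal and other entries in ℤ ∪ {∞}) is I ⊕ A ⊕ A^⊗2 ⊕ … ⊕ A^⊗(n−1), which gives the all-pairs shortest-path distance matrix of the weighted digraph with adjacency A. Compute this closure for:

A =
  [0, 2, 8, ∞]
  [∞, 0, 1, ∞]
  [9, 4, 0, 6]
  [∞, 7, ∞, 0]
Closure =
  [0, 2, 3, 9]
  [10, 0, 1, 7]
  [9, 4, 0, 6]
  [17, 7, 8, 0]

This is the Floyd-Warshall all-pairs shortest-path computation. For each intermediate vertex k = 0, 1, …, 3, update dist[i][j] ← min(dist[i][j], dist[i][k] + dist[k][j]). The final matrix gives, for each (i, j), the minimum total weight of any directed path from i to j (possibly empty when i = j).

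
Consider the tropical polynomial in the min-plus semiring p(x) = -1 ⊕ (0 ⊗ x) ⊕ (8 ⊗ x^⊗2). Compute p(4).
p(4) = -1

A tropical monomial a ⊗ x^⊗i evaluates to a + i · x. Evaluating each term at x = 4:
  Term 0 contributes -1 + 0 · 4 = -1
  Term 1 contributes 0 + 1 · 4 = 4
  Term 2 contributes 8 + 2 · 4 = 16
p(4) = ⊕ of these = min[-1, 4, 16] = -1.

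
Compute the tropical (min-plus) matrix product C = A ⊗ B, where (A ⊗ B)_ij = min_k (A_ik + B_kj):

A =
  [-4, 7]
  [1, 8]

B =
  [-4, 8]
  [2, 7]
A ⊗ B =
  [-8, 4]
  [-3, 9]

Apply the min-plus product entry-by-entry:
  C[0][0] = min over k of (A[0][0] + B[0][0] = -4 + -4 = -8, A[0][1] + B[1][0] = 7 + 2 = 9) = -8 (attained at k = 0)
  C[0][1] = min over k of (A[0][0] + B[0][1] = -4 + 8 = 4, A[0][1] + B[1][1] = 7 + 7 = 14) = 4 (attained at k = 0)
  C[1][0] = min over k of (A[1][0] + B[0][0] = 1 + -4 = -3, A[1][1] + B[1][0] = 8 + 2 = 10) = -3 (attained at k = 0)
  C[1][1] = min over k of (A[1][0] + B[0][1] = 1 + 8 = 9, A[1][1] + B[1][1] = 8 + 7 = 15) = 9 (attained at k = 0)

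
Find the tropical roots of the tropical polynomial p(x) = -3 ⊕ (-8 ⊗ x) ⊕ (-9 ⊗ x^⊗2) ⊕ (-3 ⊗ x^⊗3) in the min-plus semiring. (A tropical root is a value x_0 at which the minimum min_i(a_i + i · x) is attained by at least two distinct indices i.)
Roots: {-6, 1, 5}

Each tropical root is a break point of the lower envelope of the lines y = a_i + i · x (there are 4 lines, with slopes 0, 1, ..., 3). Only the lines that attain the minimum somewhere contribute to roots; other lines are dominated. Here the surviving (envelope) indices are i = 3, i = 2, i = 1, i = 0.
Intersections between consecutive envelope lines give the roots: for adjacent envelope indices i < j the intersection is x = (a_i − a_j) / (j − i). Reading off the sorted break points: {-6, 1, 5}.
Verification: at each break x_0, at least two indices attain the minimum of min_i(a_i + i · x_0).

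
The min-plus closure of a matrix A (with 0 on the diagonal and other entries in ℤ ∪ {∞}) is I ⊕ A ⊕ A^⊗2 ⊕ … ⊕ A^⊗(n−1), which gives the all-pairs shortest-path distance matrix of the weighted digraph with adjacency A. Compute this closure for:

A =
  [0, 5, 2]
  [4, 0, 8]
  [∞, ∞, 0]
Closure =
  [0, 5, 2]
  [4, 0, 6]
  [∞, ∞, 0]

This is the Floyd-Warshall all-pairs shortest-path computation. For each intermediate vertex k = 0, 1, …, 2, update dist[i][j] ← min(dist[i][j], dist[i][k] + dist[k][j]). The final matrix gives, for each (i, j), the minimum total weight of any directed path from i to j (possibly empty when i = j).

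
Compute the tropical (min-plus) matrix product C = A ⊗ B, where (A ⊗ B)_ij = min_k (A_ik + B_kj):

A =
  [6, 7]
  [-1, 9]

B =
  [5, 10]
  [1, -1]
A ⊗ B =
  [8, 6]
  [4, 8]

Apply the min-plus product entry-by-entry:
  C[0][0] = min over k of (A[0][0] + B[0][0] = 6 + 5 = 11, A[0][1] + B[1][0] = 7 + 1 = 8) = 8 (attained at k = 1)
  C[0][1] = min over k of (A[0][0] + B[0][1] = 6 + 10 = 16, A[0][1] + B[1][1] = 7 + -1 = 6) = 6 (attained at k = 1)
  C[1][0] = min over k of (A[1][0] + B[0][0] = -1 + 5 = 4, A[1][1] + B[1][0] = 9 + 1 = 10) = 4 (attained at k = 0)
  C[1][1] = min over k of (A[1][0] + B[0][1] = -1 + 10 = 9, A[1][1] + B[1][1] = 9 + -1 = 8) = 8 (attained at k = 1)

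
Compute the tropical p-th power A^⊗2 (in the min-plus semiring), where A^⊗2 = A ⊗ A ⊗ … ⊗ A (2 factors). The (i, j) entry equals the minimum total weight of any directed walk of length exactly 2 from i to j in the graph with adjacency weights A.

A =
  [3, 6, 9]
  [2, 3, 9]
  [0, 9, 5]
A^⊗2 =
  [6, 9, 12]
  [5, 6, 11]
  [3, 6, 9]

Each entry (A^⊗2)_ij equals the minimum over all length-2 walks i = v_0 → v_1 → … → v_2 = j of Σ_t A[v_t][v_{t+1}]. For example, for (i, j) = (0, 2) we minimise over 3 possible intermediate vertex sequences; the minimum is 12, attained along the walk 0 → 0 → 2.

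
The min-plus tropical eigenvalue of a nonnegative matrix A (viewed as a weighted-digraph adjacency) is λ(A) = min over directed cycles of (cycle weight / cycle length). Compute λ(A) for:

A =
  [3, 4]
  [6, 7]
λ(A) = 3

Enumerate directed cycles and compute their means (weight / length). Sample:
  cycle 0 → 0: weight = 3, length = 1, mean = 3/1 ≈ 3.000
  cycle 1 → 1: weight = 7, length = 1, mean = 7/1 ≈ 7.000
  cycle 0 → 1 → 0: weight = 10, length = 2, mean = 10/2 ≈ 5.000
  cycle 1 → 0 → 1: weight = 10, length = 2, mean = 10/2 ≈ 5.000
Minimum mean = 3.000, attained e.g. along the cycle 0 → 0 with weight 3 and length 1. So λ(A) = 3/1 = 3.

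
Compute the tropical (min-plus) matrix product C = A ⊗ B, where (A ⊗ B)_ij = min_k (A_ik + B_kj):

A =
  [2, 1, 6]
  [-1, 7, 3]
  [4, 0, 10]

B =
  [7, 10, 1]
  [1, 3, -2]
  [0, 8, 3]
A ⊗ B =
  [2, 4, -1]
  [3, 9, 0]
  [1, 3, -2]

Apply the min-plus product entry-by-entry:
  C[0][0] = min over k of (A[0][0] + B[0][0] = 2 + 7 = 9, A[0][1] + B[1][0] = 1 + 1 = 2, A[0][2] + B[2][0] = 6 + 0 = 6) = 2 (attained at k = 1)
  C[0][1] = min over k of (A[0][0] + B[0][1] = 2 + 10 = 12, A[0][1] + B[1][1] = 1 + 3 = 4, A[0][2] + B[2][1] = 6 + 8 = 14) = 4 (attained at k = 1)
  C[0][2] = min over k of (A[0][0] + B[0][2] = 2 + 1 = 3, A[0][1] + B[1][2] = 1 + -2 = -1, A[0][2] + B[2][2] = 6 + 3 = 9) = -1 (attained at k = 1)
  C[1][0] = min over k of (A[1][0] + B[0][0] = -1 + 7 = 6, A[1][1] + B[1][0] = 7 + 1 = 8, A[1][2] + B[2][0] = 3 + 0 = 3) = 3 (attained at k = 2)
  C[1][1] = min over k of (A[1][0] + B[0][1] = -1 + 10 = 9, A[1][1] + B[1][1] = 7 + 3 = 10, A[1][2] + B[2][1] = 3 + 8 = 11) = 9 (attained at k = 0)
  C[1][2] = min over k of (A[1][0] + B[0][2] = -1 + 1 = 0, A[1][1] + B[1][2] = 7 + -2 = 5, A[1][2] + B[2][2] = 3 + 3 = 6) = 0 (attained at k = 0)
  C[2][0] = min over k of (A[2][0] + B[0][0] = 4 + 7 = 11, A[2][1] + B[1][0] = 0 + 1 = 1, A[2][2] + B[2][0] = 10 + 0 = 10) = 1 (attained at k = 1)
  C[2][1] = min over k of (A[2][0] + B[0][1] = 4 + 10 = 14, A[2][1] + B[1][1] = 0 + 3 = 3, A[2][2] + B[2][1] = 10 + 8 = 18) = 3 (attained at k = 1)
  C[2][2] = min over k of (A[2][0] + B[0][2] = 4 + 1 = 5, A[2][1] + B[1][2] = 0 + -2 = -2, A[2][2] + B[2][2] = 10 + 3 = 13) = -2 (attained at k = 1)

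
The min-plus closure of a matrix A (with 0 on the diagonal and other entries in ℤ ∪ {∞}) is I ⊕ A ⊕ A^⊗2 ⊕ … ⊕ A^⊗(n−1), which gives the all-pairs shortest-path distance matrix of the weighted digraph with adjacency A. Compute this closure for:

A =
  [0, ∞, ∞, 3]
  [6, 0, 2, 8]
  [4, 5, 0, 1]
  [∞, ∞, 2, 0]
Closure =
  [0, 10, 5, 3]
  [6, 0, 2, 3]
  [4, 5, 0, 1]
  [6, 7, 2, 0]

This is the Floyd-Warshall all-pairs shortest-path computation. For each intermediate vertex k = 0, 1, …, 3, update dist[i][j] ← min(dist[i][j], dist[i][k] + dist[k][j]). The final matrix gives, for each (i, j), the minimum total weight of any directed path from i to j (possibly empty when i = j).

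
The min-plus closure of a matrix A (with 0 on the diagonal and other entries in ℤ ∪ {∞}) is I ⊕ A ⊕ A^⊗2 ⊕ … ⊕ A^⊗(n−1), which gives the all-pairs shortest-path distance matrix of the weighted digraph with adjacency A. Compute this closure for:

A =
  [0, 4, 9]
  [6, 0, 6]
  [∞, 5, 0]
Closure =
  [0, 4, 9]
  [6, 0, 6]
  [11, 5, 0]

This is the Floyd-Warshall all-pairs shortest-path computation. For each intermediate vertex k = 0, 1, …, 2, update dist[i][j] ← min(dist[i][j], dist[i][k] + dist[k][j]). The final matrix gives, for each (i, j), the minimum total weight of any directed path from i to j (possibly empty when i = j).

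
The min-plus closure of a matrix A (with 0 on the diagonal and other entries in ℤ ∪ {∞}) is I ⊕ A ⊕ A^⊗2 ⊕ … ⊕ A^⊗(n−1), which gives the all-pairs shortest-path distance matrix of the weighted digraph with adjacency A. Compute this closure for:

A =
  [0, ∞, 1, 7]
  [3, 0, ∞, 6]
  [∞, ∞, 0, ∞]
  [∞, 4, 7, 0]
Closure =
  [0, 11, 1, 7]
  [3, 0, 4, 6]
  [∞, ∞, 0, ∞]
  [7, 4, 7, 0]

This is the Floyd-Warshall all-pairs shortest-path computation. For each intermediate vertex k = 0, 1, …, 3, update dist[i][j] ← min(dist[i][j], dist[i][k] + dist[k][j]). The final matrix gives, for each (i, j), the minimum total weight of any directed path from i to j (possibly empty when i = j).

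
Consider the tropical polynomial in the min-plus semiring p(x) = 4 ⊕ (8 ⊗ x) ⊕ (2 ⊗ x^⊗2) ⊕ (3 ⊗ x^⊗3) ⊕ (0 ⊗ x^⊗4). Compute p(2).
p(2) = 4

A tropical monomial a ⊗ x^⊗i evaluates to a + i · x. Evaluating each term at x = 2:
  Term 0 contributes 4 + 0 · 2 = 4
  Term 1 contributes 8 + 1 · 2 = 10
  Term 2 contributes 2 + 2 · 2 = 6
  Term 3 contributes 3 + 3 · 2 = 9
  Term 4 contributes 0 + 4 · 2 = 8
p(2) = ⊕ of these = min[4, 10, 6, 9, 8] = 4.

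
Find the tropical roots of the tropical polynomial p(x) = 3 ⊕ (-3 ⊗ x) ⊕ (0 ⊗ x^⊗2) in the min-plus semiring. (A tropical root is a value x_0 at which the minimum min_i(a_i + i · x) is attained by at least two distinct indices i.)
Roots: {-3, 6}

Each tropical root is a break point of the lower envelope of the lines y = a_i + i · x (there are 3 lines, with slopes 0, 1, ..., 2). Only the lines that attain the minimum somewhere contribute to roots; other lines are dominated. Here the surviving (envelope) indices are i = 2, i = 1, i = 0.
Intersections between consecutive envelope lines give the roots: for adjacent envelope indices i < j the intersection is x = (a_i − a_j) / (j − i). Reading off the sorted break points: {-3, 6}.
Verification: at each break x_0, at least two indices attain the minimum of min_i(a_i + i · x_0).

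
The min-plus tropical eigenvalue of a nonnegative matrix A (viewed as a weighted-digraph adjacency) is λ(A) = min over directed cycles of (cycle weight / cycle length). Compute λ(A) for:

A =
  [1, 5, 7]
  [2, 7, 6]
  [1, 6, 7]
λ(A) = 1

Enumerate directed cycles and compute their means (weight / length). Sample:
  cycle 0 → 0: weight = 1, length = 1, mean = 1/1 ≈ 1.000
  cycle 1 → 1: weight = 7, length = 1, mean = 7/1 ≈ 7.000
  cycle 2 → 2: weight = 7, length = 1, mean = 7/1 ≈ 7.000
  cycle 0 → 1 → 0: weight = 7, length = 2, mean = 7/2 ≈ 3.500
  cycle 0 → 2 → 0: weight = 8, length = 2, mean = 8/2 ≈ 4.000
  cycle 1 → 0 → 1: weight = 7, length = 2, mean = 7/2 ≈ 3.500
Minimum mean = 1.000, attained e.g. along the cycle 0 → 0 with weight 1 and length 1. So λ(A) = 1/1 = 1.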